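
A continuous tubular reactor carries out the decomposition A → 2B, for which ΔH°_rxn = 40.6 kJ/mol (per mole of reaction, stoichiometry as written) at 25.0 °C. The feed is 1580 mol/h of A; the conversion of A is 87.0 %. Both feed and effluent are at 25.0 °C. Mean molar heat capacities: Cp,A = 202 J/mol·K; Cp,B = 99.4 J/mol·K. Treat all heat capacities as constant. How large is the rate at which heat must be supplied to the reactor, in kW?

Q_in = 15.5 kW

Extent of reaction ξ = 0.870 × 1580 = 1374.6 mol/h
Reaction term: ξ·ΔH°_rxn = 1374.6 × 40.6 = 55809 kJ/h
Q = ΔH = 55809 kJ/h = 15.502 kW
Heat supplied = 15.502 kW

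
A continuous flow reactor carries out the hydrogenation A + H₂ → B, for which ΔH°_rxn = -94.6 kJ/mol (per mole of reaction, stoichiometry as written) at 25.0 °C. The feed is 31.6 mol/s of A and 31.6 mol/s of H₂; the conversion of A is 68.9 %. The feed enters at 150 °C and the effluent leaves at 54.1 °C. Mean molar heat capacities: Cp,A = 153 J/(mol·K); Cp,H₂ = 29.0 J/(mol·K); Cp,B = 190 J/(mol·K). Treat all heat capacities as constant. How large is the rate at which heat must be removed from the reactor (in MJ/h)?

Extent of reaction ξ = 0.689 × 31.6 = 21.772 mol/s
Reaction term: ξ·ΔH°_rxn = 21.772 × -94.6 = -2059.7 kJ/s
Sensible, feed 150→25 °C: -718.9 kJ/s
Outlet flows (mol/s): A 9.8276, H₂ 9.8276, B 21.772
Sensible, products 25→54.1 °C: 172.43 kJ/s
Q = ΔH = -2606.1 kJ/s = -2606.1 kW
Heat removed = 9382.1 MJ/h

Q_out = 9380 MJ/h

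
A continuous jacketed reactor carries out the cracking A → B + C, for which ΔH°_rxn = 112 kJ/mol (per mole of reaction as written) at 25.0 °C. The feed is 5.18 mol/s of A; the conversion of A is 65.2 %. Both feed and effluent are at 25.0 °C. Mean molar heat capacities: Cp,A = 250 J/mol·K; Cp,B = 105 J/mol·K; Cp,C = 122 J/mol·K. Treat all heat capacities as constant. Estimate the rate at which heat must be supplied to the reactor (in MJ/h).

Q_in = 1360 MJ/h

Extent of reaction ξ = 0.652 × 5.18 = 3.3774 mol/s
Reaction term: ξ·ΔH°_rxn = 3.3774 × 112 = 378.26 kJ/s
Q = ΔH = 378.26 kJ/s = 378.26 kW
Heat supplied = 1361.8 MJ/h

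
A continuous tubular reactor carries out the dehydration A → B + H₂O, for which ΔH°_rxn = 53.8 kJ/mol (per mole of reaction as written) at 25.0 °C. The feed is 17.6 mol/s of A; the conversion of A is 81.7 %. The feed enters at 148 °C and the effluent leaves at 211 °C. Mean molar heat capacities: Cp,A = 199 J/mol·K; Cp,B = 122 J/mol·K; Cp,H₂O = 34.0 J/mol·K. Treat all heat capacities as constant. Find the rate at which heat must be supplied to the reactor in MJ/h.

Q_in = 3170 MJ/h

Extent of reaction ξ = 0.817 × 17.6 = 14.379 mol/s
Reaction term: ξ·ΔH°_rxn = 14.379 × 53.8 = 773.6 kJ/s
Sensible, feed 148→25 °C: -430.8 kJ/s
Outlet flows (mol/s): A 3.2208, B 14.379, H₂O 14.379
Sensible, products 25→211 °C: 536.44 kJ/s
Q = ΔH = 879.25 kJ/s = 879.25 kW
Heat supplied = 3165.3 MJ/h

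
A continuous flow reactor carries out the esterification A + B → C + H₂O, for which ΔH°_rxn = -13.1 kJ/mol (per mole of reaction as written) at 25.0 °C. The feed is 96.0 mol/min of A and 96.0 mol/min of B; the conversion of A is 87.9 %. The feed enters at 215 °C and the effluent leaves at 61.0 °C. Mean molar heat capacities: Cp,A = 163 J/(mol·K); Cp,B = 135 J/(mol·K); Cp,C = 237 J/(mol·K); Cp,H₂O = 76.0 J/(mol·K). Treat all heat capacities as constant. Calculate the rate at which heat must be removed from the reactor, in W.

Q_out = 91100 W

Extent of reaction ξ = 0.879 × 96.0 = 84.384 mol/min
Reaction term: ξ·ΔH°_rxn = 84.384 × -13.1 = -1105.4 kJ/min
Sensible, feed 215→25 °C: -5435.5 kJ/min
Outlet flows (mol/min): A 11.616, B 11.616, C 84.384, H₂O 84.384
Sensible, products 25→61.0 °C: 1075.5 kJ/min
Q = ΔH = -5465.5 kJ/min = -91.092 kW
Heat removed = 91092 W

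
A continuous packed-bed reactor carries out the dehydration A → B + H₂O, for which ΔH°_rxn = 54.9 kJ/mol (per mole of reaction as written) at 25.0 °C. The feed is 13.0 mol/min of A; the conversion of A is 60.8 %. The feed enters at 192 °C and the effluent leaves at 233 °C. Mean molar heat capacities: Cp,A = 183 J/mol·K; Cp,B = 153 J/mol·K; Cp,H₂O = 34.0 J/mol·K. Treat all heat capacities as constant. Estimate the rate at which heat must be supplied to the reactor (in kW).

Extent of reaction ξ = 0.608 × 13.0 = 7.904 mol/min
Reaction term: ξ·ΔH°_rxn = 7.904 × 54.9 = 433.93 kJ/min
Sensible, feed 192→25 °C: -397.29 kJ/min
Outlet flows (mol/min): A 5.096, B 7.904, H₂O 7.904
Sensible, products 25→233 °C: 501.41 kJ/min
Q = ΔH = 538.04 kJ/min = 8.9674 kW
Heat supplied = 8.9674 kW

Q_in = 8.97 kW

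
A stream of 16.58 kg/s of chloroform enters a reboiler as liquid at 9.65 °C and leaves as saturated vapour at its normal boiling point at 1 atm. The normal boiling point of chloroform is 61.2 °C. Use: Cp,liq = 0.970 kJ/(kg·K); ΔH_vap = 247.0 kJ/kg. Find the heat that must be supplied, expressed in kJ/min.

liquid 9.65→61.2 °C: 50.004 kJ/kg
vaporisation at 61.2 °C: 247 kJ/kg
Δh = 50.004 + 247 = 297 kJ/kg
Q = ṁ·Δh = 16.58 kg/s × 297 kJ/kg = 4924.3 kJ/s
|Q| = 4924.3 kW = 295460 kJ/min

Q = 295000 kJ/min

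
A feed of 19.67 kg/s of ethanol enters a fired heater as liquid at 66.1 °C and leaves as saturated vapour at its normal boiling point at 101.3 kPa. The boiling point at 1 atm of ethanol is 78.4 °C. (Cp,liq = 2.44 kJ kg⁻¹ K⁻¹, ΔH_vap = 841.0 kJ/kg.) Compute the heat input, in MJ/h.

liquid 66.1→78.4 °C: 30.012 kJ/kg
vaporisation at 78.4 °C: 841 kJ/kg
Δh = 30.012 + 841 = 871.01 kJ/kg
Q = ṁ·Δh = 19.67 kg/s × 871.01 kJ/kg = 17133 kJ/s
|Q| = 17133 kW = 61678 MJ/h

Q = 61700 MJ/h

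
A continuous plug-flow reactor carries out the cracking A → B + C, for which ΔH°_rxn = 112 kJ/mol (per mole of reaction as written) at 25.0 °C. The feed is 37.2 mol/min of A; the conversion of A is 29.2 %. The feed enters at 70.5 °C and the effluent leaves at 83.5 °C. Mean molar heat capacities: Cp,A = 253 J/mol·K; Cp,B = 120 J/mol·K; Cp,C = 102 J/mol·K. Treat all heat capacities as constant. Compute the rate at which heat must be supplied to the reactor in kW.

Q_in = 22.0 kW

Extent of reaction ξ = 0.292 × 37.2 = 10.862 mol/min
Reaction term: ξ·ΔH°_rxn = 10.862 × 112 = 1216.6 kJ/min
Sensible, feed 70.5→25 °C: -428.23 kJ/min
Outlet flows (mol/min): A 26.338, B 10.862, C 10.862
Sensible, products 25→83.5 °C: 530.88 kJ/min
Q = ΔH = 1319.2 kJ/min = 21.987 kW
Heat supplied = 21.987 kW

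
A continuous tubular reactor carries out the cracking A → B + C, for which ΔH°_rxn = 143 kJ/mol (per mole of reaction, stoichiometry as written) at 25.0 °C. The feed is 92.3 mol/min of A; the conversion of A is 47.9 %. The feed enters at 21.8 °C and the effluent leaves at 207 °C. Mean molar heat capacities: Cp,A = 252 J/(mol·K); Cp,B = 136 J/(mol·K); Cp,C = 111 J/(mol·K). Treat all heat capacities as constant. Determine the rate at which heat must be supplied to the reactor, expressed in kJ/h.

Q_in = 635000 kJ/h

Extent of reaction ξ = 0.479 × 92.3 = 44.212 mol/min
Reaction term: ξ·ΔH°_rxn = 44.212 × 143 = 6322.3 kJ/min
Sensible, feed 21.8→25 °C: 74.431 kJ/min
Outlet flows (mol/min): A 48.088, B 44.212, C 44.212
Sensible, products 25→207 °C: 4193 kJ/min
Q = ΔH = 10590 kJ/min = 176.5 kW
Heat supplied = 635380 kJ/h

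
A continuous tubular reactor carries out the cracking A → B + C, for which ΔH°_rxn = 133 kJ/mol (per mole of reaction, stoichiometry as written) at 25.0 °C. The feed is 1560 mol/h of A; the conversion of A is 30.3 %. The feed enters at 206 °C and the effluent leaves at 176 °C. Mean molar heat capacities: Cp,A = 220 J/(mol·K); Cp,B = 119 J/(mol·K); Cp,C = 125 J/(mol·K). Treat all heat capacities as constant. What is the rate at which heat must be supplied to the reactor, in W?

Q_in = 15100 W

Extent of reaction ξ = 0.303 × 1560 = 472.68 mol/h
Reaction term: ξ·ΔH°_rxn = 472.68 × 133 = 62866 kJ/h
Sensible, feed 206→25 °C: -62119 kJ/h
Outlet flows (mol/h): A 1087.3, B 472.68, C 472.68
Sensible, products 25→176 °C: 53536 kJ/h
Q = ΔH = 54283 kJ/h = 15.079 kW
Heat supplied = 15079 W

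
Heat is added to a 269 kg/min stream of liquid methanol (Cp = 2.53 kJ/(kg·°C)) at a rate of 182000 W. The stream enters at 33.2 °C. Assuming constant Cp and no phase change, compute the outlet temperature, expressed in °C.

T_out = 49.2 °C

Q = 182000 W = 10920 kJ/min
ΔT = Q/(ṁ·Cp) = 10920/(269×2.53) = 16.045 K
T_out = 33.2 + 16.045 = 49.245 °C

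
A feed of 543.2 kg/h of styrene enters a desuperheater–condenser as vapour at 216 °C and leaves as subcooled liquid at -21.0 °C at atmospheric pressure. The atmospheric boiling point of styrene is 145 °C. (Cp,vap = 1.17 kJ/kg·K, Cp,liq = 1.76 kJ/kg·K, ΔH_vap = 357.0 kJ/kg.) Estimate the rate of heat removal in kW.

Q_c = 110 kW

vapour 216→145 °C: -83.07 kJ/kg
condensation at 145 °C: -357 kJ/kg
liquid 145→-21.0 °C: -292.16 kJ/kg
Δh = -83.07 + -357 + -292.16 = -732.23 kJ/kg
Q = ṁ·Δh = 543.2 kg/h × -732.23 kJ/kg = -397750 kJ/h
|Q| = 110.49 kW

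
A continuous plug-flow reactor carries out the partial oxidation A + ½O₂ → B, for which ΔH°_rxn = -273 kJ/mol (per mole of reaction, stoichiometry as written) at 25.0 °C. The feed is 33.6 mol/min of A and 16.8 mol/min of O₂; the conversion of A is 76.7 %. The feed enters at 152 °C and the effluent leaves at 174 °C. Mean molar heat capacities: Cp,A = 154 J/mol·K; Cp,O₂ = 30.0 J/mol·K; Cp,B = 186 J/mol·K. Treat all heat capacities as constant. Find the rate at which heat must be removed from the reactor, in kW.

Q_out = 114 kW

Extent of reaction ξ = 0.767 × 33.6 = 25.771 mol/min
Reaction term: ξ·ΔH°_rxn = 25.771 × -273 = -7035.5 kJ/min
Sensible, feed 152→25 °C: -721.16 kJ/min
Outlet flows (mol/min): A 7.8288, O₂ 3.9144, B 25.771
Sensible, products 25→174 °C: 911.36 kJ/min
Q = ΔH = -6845.3 kJ/min = -114.09 kW
Heat removed = 114.09 kW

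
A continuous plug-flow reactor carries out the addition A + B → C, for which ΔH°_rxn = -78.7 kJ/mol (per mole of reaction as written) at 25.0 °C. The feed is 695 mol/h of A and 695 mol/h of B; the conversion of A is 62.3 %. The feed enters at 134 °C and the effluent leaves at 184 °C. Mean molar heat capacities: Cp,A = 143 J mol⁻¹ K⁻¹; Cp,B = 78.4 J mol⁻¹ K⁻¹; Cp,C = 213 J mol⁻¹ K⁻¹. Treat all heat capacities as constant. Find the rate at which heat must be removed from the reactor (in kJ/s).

Q_out = 7.49 kJ/s

Extent of reaction ξ = 0.623 × 695 = 432.99 mol/h
Reaction term: ξ·ΔH°_rxn = 432.99 × -78.7 = -34076 kJ/h
Sensible, feed 134→25 °C: -16772 kJ/h
Outlet flows (mol/h): A 262.01, B 262.01, C 432.99
Sensible, products 25→184 °C: 23888 kJ/h
Q = ΔH = -26961 kJ/h = -7.489 kW
Heat removed = 7.489 kJ/s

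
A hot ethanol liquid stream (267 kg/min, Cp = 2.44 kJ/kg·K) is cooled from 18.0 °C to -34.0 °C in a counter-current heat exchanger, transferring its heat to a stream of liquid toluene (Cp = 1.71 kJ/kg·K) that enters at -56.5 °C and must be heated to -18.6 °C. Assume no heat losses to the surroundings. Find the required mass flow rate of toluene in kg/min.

Heat released by hot stream: Q = 267 × 2.44 × (18.0 − -34.0) = 33877 kJ/min
Energy balance on cold side (adiabatic exchanger): Q = ṁ_c·Cp_c·(T_c,out − T_c,in)
ṁ_c = 33877 / [1.71 × (-18.6 − -56.5)] = 522.72 kg/min

ṁ_c = 523 kg/min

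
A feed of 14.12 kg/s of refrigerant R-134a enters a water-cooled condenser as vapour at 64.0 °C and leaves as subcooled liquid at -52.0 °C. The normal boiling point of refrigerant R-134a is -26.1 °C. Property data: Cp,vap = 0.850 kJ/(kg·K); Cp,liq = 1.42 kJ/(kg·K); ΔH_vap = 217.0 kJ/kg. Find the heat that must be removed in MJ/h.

Q_c = 16800 MJ/h

vapour 64.0→-26.1 °C: -76.585 kJ/kg
condensation at -26.1 °C: -217 kJ/kg
liquid -26.1→-52.0 °C: -36.778 kJ/kg
Δh = -76.585 + -217 + -36.778 = -330.36 kJ/kg
Q = ṁ·Δh = 14.12 kg/s × -330.36 kJ/kg = -4664.7 kJ/s
|Q| = 4664.7 kW = 16793 MJ/h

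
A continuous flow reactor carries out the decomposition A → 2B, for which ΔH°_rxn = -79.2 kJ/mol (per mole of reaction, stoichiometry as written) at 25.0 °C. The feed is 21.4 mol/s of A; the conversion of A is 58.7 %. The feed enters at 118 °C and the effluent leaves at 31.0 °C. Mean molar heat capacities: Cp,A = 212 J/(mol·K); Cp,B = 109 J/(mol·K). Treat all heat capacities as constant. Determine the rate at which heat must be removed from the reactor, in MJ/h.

Extent of reaction ξ = 0.587 × 21.4 = 12.562 mol/s
Reaction term: ξ·ΔH°_rxn = 12.562 × -79.2 = -994.89 kJ/s
Sensible, feed 118→25 °C: -421.92 kJ/s
Outlet flows (mol/s): A 8.8382, B 25.124
Sensible, products 25→31.0 °C: 27.673 kJ/s
Q = ΔH = -1389.1 kJ/s = -1389.1 kW
Heat removed = 5000.9 MJ/h

Q_out = 5000 MJ/h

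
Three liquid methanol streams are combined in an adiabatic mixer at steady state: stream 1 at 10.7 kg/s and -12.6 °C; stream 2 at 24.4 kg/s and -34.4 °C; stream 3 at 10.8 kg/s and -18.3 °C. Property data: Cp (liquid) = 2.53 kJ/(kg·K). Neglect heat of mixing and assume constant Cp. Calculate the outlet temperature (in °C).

T_out = -25.5 °C

Adiabatic, steady state ⇒ Σ ṁᵢCp,ᵢ(T_out − Tᵢ) = 0
T_out = Σ ṁᵢCp,ᵢTᵢ / Σ ṁᵢCp,ᵢ
      = -2964.7 / 116.13 = -25.53 °C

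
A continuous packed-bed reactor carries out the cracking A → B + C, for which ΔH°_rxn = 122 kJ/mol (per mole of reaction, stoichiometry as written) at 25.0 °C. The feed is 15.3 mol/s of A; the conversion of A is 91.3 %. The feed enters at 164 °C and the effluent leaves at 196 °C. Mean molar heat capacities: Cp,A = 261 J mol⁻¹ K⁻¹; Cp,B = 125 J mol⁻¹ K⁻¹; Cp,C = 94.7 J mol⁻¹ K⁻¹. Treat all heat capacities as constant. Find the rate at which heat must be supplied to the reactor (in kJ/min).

Extent of reaction ξ = 0.913 × 15.3 = 13.969 mol/s
Reaction term: ξ·ΔH°_rxn = 13.969 × 122 = 1704.2 kJ/s
Sensible, feed 164→25 °C: -555.07 kJ/s
Outlet flows (mol/s): A 1.3311, B 13.969, C 13.969
Sensible, products 25→196 °C: 584.2 kJ/s
Q = ΔH = 1733.3 kJ/s = 1733.3 kW
Heat supplied = 104000 kJ/min

Q_in = 104000 kJ/min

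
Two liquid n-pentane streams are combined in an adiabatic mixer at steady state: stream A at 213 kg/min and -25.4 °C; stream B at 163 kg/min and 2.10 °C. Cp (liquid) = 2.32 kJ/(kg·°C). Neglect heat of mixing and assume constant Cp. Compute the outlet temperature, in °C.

No heat crosses the boundary, so H_out = H_in.
T_out = Σ ṁᵢCp,ᵢTᵢ / Σ ṁᵢCp,ᵢ
      = -11758 / 872.32 = -13.478 °C

T_out = -13.5 °C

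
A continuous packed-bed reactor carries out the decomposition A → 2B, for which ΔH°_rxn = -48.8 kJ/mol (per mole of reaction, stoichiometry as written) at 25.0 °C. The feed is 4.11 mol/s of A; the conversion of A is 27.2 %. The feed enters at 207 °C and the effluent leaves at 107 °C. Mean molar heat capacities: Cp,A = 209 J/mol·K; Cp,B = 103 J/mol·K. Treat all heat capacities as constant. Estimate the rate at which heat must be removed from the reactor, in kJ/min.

Extent of reaction ξ = 0.272 × 4.11 = 1.1179 mol/s
Reaction term: ξ·ΔH°_rxn = 1.1179 × -48.8 = -54.554 kJ/s
Sensible, feed 207→25 °C: -156.34 kJ/s
Outlet flows (mol/s): A 2.9921, B 2.2358
Sensible, products 25→107 °C: 70.162 kJ/s
Q = ΔH = -140.73 kJ/s = -140.73 kW
Heat removed = 8443.7 kJ/min

Q_out = 8440 kJ/min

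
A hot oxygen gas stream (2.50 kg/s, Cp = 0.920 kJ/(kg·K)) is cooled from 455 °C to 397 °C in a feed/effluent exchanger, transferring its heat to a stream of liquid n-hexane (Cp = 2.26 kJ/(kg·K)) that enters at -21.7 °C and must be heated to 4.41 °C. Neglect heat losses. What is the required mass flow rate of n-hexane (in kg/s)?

Heat released by hot stream: Q = 2.50 × 0.920 × (455 − 397) = 133.4 kJ/s
Energy balance on cold side (adiabatic exchanger): Q = ṁ_c·Cp_c·(T_c,out − T_c,in)
ṁ_c = 133.4 / [2.26 × (4.41 − -21.7)] = 2.2607 kg/s

ṁ_c = 2.26 kg/s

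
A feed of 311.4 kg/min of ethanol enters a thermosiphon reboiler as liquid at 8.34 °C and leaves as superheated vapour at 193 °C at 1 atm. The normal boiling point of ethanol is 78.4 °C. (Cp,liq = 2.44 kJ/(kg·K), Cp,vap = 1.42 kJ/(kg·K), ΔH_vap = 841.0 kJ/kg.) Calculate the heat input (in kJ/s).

liquid 8.34→78.4 °C: 170.95 kJ/kg
vaporisation at 78.4 °C: 841 kJ/kg
vapour 78.4→193 °C: 162.73 kJ/kg
Δh = 170.95 + 841 + 162.73 = 1174.7 kJ/kg
Q = ṁ·Δh = 311.4 kg/min × 1174.7 kJ/kg = 365790 kJ/min
|Q| = 6096.6 kW

Q = 6100 kJ/s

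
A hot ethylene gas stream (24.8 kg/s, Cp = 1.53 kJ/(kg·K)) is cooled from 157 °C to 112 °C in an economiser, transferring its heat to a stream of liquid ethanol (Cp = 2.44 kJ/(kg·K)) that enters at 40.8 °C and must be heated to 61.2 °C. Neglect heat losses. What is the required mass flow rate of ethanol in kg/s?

Heat released by hot stream: Q = 24.8 × 1.53 × (157 − 112) = 1707.5 kJ/s
Energy balance on cold side (adiabatic exchanger): Q = ṁ_c·Cp_c·(T_c,out − T_c,in)
ṁ_c = 1707.5 / [2.44 × (61.2 − 40.8)] = 34.303 kg/s

ṁ_c = 34.3 kg/s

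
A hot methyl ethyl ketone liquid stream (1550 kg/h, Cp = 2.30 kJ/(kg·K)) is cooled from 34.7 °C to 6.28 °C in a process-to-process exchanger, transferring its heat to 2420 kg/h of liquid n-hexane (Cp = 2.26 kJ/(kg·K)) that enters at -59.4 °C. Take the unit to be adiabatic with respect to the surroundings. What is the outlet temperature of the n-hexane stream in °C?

T_c,out = -40.9 °C

Heat released by hot stream: Q = 1550 × 2.30 × (34.7 − 6.28) = 101320 kJ/h
Energy balance on cold side (adiabatic exchanger): Q = ṁ_c·Cp_c·(T_c,out − T_c,in)
T_c,out = -59.4 + 101320/(2420 × 2.26) = -40.875 °C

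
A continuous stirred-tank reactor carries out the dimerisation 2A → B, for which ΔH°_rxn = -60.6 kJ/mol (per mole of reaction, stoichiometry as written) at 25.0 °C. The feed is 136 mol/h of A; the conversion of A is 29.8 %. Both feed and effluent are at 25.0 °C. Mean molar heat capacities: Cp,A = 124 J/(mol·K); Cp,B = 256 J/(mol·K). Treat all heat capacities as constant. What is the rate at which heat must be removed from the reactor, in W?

Extent of reaction ξ = 0.298 × 136 / 2 = 20.264 mol/h
Reaction term: ξ·ΔH°_rxn = 20.264 × -60.6 = -1228 kJ/h
Q = ΔH = -1228 kJ/h = -0.34111 kW
Heat removed = 341.11 W

Q_out = 341 W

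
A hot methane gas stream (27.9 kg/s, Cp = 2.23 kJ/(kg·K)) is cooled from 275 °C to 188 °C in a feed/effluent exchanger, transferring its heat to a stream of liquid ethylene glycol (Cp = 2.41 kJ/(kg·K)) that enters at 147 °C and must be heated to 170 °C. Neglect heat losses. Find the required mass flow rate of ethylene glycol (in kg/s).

Heat released by hot stream: Q = 27.9 × 2.23 × (275 − 188) = 5412.9 kJ/s
Energy balance on cold side (adiabatic exchanger): Q = ṁ_c·Cp_c·(T_c,out − T_c,in)
ṁ_c = 5412.9 / [2.41 × (170 − 147)] = 97.653 kg/s

ṁ_c = 97.7 kg/s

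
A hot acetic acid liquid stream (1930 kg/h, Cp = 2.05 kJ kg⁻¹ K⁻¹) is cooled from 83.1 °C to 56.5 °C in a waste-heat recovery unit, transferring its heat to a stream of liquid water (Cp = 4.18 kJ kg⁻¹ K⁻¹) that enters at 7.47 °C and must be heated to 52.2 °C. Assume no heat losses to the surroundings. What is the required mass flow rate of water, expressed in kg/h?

ṁ_c = 563 kg/h

Heat released by hot stream: Q = 1930 × 2.05 × (83.1 − 56.5) = 105240 kJ/h
Energy balance on cold side (adiabatic exchanger): Q = ṁ_c·Cp_c·(T_c,out − T_c,in)
ṁ_c = 105240 / [4.18 × (52.2 − 7.47)] = 562.88 kg/h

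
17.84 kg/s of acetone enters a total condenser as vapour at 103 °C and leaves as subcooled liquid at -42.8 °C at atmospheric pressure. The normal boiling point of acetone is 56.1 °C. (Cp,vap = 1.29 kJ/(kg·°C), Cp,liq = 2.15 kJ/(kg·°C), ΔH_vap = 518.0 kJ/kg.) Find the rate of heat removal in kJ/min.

Q_c = 847000 kJ/min

vapour 103→56.1 °C: -60.501 kJ/kg
condensation at 56.1 °C: -518 kJ/kg
liquid 56.1→-42.8 °C: -212.63 kJ/kg
Δh = -60.501 + -518 + -212.63 = -791.14 kJ/kg
Q = ṁ·Δh = 17.84 kg/s × -791.14 kJ/kg = -14114 kJ/s
|Q| = 14114 kW = 846830 kJ/min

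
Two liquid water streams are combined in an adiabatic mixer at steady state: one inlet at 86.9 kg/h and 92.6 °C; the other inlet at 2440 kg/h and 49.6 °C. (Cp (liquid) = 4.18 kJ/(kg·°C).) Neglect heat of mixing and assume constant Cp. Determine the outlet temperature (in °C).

No heat crosses the boundary, so H_out = H_in.
Σ ṁᵢCp,ᵢTᵢ = 86.9×4.18×92.6 + 2440×4.18×49.6 = 539520
Σ ṁᵢCp,ᵢ = 86.9×4.18 + 2440×4.18 = 10562
T_out = 539520 / 10562 = 51.079 °C

T_out = 51.1 °C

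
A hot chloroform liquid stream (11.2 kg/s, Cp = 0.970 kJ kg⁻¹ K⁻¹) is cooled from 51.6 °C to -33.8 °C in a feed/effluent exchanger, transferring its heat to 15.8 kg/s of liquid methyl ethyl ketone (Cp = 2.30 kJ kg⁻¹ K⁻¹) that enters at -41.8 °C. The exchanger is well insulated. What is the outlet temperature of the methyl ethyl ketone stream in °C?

Heat released by hot stream: Q = 11.2 × 0.970 × (51.6 − -33.8) = 927.79 kJ/s
Energy balance on cold side (adiabatic exchanger): Q = ṁ_c·Cp_c·(T_c,out − T_c,in)
T_c,out = -41.8 + 927.79/(15.8 × 2.30) = -16.269 °C

T_c,out = -16.3 °C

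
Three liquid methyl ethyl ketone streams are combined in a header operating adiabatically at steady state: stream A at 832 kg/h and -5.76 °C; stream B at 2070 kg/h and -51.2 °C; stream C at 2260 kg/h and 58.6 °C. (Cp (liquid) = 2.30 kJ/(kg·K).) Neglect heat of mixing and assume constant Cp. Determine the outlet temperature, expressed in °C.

T_out = 4.20 °C

No heat crosses the boundary, so H_out = H_in.
Σ ṁᵢCp,ᵢTᵢ = 832×2.30×-5.76 + 2070×2.30×-51.2 + 2260×2.30×58.6 = 49817
Σ ṁᵢCp,ᵢ = 832×2.30 + 2070×2.30 + 2260×2.30 = 11873
T_out = 49817 / 11873 = 4.196 °C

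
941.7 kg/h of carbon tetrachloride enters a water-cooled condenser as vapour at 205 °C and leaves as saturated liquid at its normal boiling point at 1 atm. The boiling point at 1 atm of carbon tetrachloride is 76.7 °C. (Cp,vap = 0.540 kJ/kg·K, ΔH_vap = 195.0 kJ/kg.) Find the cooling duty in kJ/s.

vapour 205→76.7 °C: -69.282 kJ/kg
condensation at 76.7 °C: -195 kJ/kg
Δh = -69.282 + -195 = -264.28 kJ/kg
Q = ṁ·Δh = 941.7 kg/h × -264.28 kJ/kg = -248870 kJ/h
|Q| = 69.132 kW

Q_c = 69.1 kJ/s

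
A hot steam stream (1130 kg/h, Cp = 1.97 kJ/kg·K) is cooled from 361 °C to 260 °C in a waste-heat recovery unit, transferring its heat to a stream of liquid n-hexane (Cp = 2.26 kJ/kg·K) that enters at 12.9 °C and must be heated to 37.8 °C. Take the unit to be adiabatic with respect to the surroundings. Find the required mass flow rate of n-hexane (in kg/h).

Heat released by hot stream: Q = 1130 × 1.97 × (361 − 260) = 224840 kJ/h
Energy balance on cold side (adiabatic exchanger): Q = ṁ_c·Cp_c·(T_c,out − T_c,in)
ṁ_c = 224840 / [2.26 × (37.8 − 12.9)] = 3995.4 kg/h

ṁ_c = 4000 kg/h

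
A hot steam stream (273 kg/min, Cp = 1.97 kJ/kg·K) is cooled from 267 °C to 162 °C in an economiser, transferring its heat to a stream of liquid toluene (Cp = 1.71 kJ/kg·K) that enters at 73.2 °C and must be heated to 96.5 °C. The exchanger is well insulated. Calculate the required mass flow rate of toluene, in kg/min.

ṁ_c = 1420 kg/min

Heat released by hot stream: Q = 273 × 1.97 × (267 − 162) = 56470 kJ/min
Energy balance on cold side (adiabatic exchanger): Q = ṁ_c·Cp_c·(T_c,out − T_c,in)
ṁ_c = 56470 / [1.71 × (96.5 − 73.2)] = 1417.3 kg/min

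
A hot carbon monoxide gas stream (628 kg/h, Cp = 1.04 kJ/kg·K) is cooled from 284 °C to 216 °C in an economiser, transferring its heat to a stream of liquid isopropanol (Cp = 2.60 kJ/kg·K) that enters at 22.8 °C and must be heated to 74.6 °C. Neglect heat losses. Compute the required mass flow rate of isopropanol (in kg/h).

Heat released by hot stream: Q = 628 × 1.04 × (284 − 216) = 44412 kJ/h
Energy balance on cold side (adiabatic exchanger): Q = ṁ_c·Cp_c·(T_c,out − T_c,in)
ṁ_c = 44412 / [2.60 × (74.6 − 22.8)] = 329.76 kg/h

ṁ_c = 330 kg/h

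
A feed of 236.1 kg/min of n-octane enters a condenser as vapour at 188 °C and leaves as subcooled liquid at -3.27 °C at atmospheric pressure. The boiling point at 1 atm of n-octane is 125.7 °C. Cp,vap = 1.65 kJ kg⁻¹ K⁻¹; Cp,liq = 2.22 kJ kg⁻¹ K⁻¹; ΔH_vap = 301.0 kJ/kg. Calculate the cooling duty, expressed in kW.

Q_c = 2720 kW

vapour 188→125.7 °C: -102.79 kJ/kg
condensation at 125.7 °C: -301 kJ/kg
liquid 125.7→-3.27 °C: -286.31 kJ/kg
Δh = -102.79 + -301 + -286.31 = -690.11 kJ/kg
Q = ṁ·Δh = 236.1 kg/min × -690.11 kJ/kg = -162930 kJ/min
|Q| = 2715.6 kW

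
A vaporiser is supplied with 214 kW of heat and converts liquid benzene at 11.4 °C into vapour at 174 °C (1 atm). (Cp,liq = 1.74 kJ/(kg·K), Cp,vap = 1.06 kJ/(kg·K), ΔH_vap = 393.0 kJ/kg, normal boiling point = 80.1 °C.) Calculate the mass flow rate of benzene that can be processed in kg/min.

ṁ = 21.0 kg/min

Δh = 1.74×(80.1−11.4) + 393.0 + 1.06×(174−80.1) = 612.07 kJ/kg
Q = 214 kW = 214 kJ/s = 12840 kJ/min
ṁ = Q/Δh = 12840 / 612.07 = 20.978 kg/min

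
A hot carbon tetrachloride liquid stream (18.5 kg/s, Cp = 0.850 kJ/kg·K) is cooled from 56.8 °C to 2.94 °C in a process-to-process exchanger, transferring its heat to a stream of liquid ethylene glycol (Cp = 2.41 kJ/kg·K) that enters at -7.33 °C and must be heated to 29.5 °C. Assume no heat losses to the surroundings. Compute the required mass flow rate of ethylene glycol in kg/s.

ṁ_c = 9.54 kg/s

Heat released by hot stream: Q = 18.5 × 0.850 × (56.8 − 2.94) = 846.95 kJ/s
Energy balance on cold side (adiabatic exchanger): Q = ṁ_c·Cp_c·(T_c,out − T_c,in)
ṁ_c = 846.95 / [2.41 × (29.5 − -7.33)] = 9.542 kg/s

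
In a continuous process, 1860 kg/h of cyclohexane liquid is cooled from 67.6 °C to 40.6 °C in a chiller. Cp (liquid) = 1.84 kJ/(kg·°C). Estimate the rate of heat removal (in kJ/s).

Q_c = 25.7 kJ/s

Q = ṁ·Cp·ΔT = 1860 × 1.84 × (40.6 − 67.6) = -92405 kJ/h
Converting: 92405 / 3600 s = 25.668 kW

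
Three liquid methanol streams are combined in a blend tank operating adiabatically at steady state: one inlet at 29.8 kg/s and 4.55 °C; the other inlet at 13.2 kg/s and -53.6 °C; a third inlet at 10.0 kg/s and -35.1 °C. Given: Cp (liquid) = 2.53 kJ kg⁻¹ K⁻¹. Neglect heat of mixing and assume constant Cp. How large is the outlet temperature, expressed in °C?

No heat crosses the boundary, so H_out = H_in.
Σ ṁᵢCp,ᵢTᵢ = 29.8×2.53×4.55 + 13.2×2.53×-53.6 + 10.0×2.53×-35.1 = -2335
Σ ṁᵢCp,ᵢ = 29.8×2.53 + 13.2×2.53 + 10.0×2.53 = 134.09
T_out = -2335 / 134.09 = -17.414 °C

T_out = -17.4 °C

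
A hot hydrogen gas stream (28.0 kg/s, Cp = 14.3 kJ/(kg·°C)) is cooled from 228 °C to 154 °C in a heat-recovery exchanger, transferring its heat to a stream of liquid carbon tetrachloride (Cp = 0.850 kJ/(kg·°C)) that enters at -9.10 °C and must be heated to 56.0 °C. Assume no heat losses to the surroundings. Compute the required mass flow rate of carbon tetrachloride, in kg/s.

Heat released by hot stream: Q = 28.0 × 14.3 × (228 − 154) = 29630 kJ/s
Energy balance on cold side (adiabatic exchanger): Q = ṁ_c·Cp_c·(T_c,out − T_c,in)
ṁ_c = 29630 / [0.850 × (56.0 − -9.10)] = 535.46 kg/s

ṁ_c = 535 kg/s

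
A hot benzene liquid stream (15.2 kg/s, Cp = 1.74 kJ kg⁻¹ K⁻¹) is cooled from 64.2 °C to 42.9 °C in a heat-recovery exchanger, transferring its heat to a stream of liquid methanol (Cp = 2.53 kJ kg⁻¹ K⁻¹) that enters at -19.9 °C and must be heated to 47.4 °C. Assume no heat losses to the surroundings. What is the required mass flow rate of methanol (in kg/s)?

ṁ_c = 3.31 kg/s

Heat released by hot stream: Q = 15.2 × 1.74 × (64.2 − 42.9) = 563.34 kJ/s
Energy balance on cold side (adiabatic exchanger): Q = ṁ_c·Cp_c·(T_c,out − T_c,in)
ṁ_c = 563.34 / [2.53 × (47.4 − -19.9)] = 3.3085 kg/s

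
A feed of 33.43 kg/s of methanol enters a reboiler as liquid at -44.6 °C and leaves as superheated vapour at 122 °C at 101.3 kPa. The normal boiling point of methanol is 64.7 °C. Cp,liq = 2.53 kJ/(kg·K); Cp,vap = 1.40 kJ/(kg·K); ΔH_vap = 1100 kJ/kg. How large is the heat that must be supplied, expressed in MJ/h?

Q = 175000 MJ/h

liquid -44.6→64.7 °C: 276.53 kJ/kg
vaporisation at 64.7 °C: 1100 kJ/kg
vapour 64.7→122 °C: 80.22 kJ/kg
Δh = 276.53 + 1100 + 80.22 = 1456.7 kJ/kg
Q = ṁ·Δh = 33.43 kg/s × 1456.7 kJ/kg = 48699 kJ/s
|Q| = 48699 kW = 175320 MJ/h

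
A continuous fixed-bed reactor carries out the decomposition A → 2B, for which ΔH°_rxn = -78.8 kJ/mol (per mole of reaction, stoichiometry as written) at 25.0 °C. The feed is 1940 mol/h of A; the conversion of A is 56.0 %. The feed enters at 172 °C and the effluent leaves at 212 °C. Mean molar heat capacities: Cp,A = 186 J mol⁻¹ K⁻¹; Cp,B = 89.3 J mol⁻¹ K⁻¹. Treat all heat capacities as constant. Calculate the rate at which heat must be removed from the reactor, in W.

Q_out = 20200 W

Extent of reaction ξ = 0.560 × 1940 = 1086.4 mol/h
Reaction term: ξ·ΔH°_rxn = 1086.4 × -78.8 = -85608 kJ/h
Sensible, feed 172→25 °C: -53043 kJ/h
Outlet flows (mol/h): A 853.6, B 2172.8
Sensible, products 25→212 °C: 65974 kJ/h
Q = ΔH = -72678 kJ/h = -20.188 kW
Heat removed = 20188 W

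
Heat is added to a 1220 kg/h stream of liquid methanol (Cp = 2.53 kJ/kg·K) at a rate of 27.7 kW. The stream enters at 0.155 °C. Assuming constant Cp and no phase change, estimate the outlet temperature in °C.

Q = 27.7 kW = 99720 kJ/h
ΔT = Q/(ṁ·Cp) = 99720/(1220×2.53) = 32.307 K
T_out = 0.155 + 32.307 = 32.462 °C

T_out = 32.5 °C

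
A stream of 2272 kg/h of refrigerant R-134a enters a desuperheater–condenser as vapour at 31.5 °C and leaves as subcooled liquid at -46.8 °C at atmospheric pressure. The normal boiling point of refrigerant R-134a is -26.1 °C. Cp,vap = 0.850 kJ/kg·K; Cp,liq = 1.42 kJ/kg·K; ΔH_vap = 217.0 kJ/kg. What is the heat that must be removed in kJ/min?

vapour 31.5→-26.1 °C: -48.96 kJ/kg
condensation at -26.1 °C: -217 kJ/kg
liquid -26.1→-46.8 °C: -29.394 kJ/kg
Δh = -48.96 + -217 + -29.394 = -295.35 kJ/kg
Q = ṁ·Δh = 2272 kg/h × -295.35 kJ/kg = -671040 kJ/h
|Q| = 186.4 kW = 11184 kJ/min

Q_c = 11200 kJ/min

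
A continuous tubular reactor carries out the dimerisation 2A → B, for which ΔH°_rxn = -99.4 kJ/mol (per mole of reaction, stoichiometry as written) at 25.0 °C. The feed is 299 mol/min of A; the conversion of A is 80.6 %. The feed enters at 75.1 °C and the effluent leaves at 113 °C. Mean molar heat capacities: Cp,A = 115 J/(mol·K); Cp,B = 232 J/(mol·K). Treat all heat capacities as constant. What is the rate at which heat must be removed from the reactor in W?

Q_out = 178000 W

Extent of reaction ξ = 0.806 × 299 / 2 = 120.5 mol/min
Reaction term: ξ·ΔH°_rxn = 120.5 × -99.4 = -11977 kJ/min
Sensible, feed 75.1→25 °C: -1722.7 kJ/min
Outlet flows (mol/min): A 58.006, B 120.5
Sensible, products 25→113 °C: 3047.1 kJ/min
Q = ΔH = -10653 kJ/min = -177.55 kW
Heat removed = 177550 W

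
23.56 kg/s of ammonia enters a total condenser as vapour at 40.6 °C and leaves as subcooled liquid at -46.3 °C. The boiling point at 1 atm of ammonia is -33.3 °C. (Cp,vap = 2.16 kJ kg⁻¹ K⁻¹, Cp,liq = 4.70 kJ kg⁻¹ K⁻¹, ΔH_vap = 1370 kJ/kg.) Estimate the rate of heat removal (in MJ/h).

vapour 40.6→-33.3 °C: -159.62 kJ/kg
condensation at -33.3 °C: -1370 kJ/kg
liquid -33.3→-46.3 °C: -61.1 kJ/kg
Δh = -159.62 + -1370 + -61.1 = -1590.7 kJ/kg
Q = ṁ·Δh = 23.56 kg/s × -1590.7 kJ/kg = -37477 kJ/s
|Q| = 37477 kW = 134920 MJ/h

Q_c = 135000 MJ/h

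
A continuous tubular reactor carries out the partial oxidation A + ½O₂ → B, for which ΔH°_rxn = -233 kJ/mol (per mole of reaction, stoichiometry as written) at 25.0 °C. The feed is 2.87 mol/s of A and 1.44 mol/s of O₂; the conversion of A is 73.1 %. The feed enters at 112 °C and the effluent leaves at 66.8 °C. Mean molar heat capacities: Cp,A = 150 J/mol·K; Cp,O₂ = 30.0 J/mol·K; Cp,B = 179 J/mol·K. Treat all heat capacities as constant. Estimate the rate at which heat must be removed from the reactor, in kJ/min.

Q_out = 30500 kJ/min

Extent of reaction ξ = 0.731 × 2.87 = 2.098 mol/s
Reaction term: ξ·ΔH°_rxn = 2.098 × -233 = -488.83 kJ/s
Sensible, feed 112→25 °C: -41.212 kJ/s
Outlet flows (mol/s): A 0.77203, O₂ 0.39101, B 2.098
Sensible, products 25→66.8 °C: 21.028 kJ/s
Q = ΔH = -509.01 kJ/s = -509.01 kW
Heat removed = 30541 kJ/min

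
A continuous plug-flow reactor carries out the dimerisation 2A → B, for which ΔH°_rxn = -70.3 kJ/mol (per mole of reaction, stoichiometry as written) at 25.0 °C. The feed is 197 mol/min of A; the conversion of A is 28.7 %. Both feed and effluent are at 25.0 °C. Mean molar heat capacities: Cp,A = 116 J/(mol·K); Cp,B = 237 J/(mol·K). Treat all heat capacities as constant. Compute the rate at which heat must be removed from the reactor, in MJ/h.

Extent of reaction ξ = 0.287 × 197 / 2 = 28.269 mol/min
Reaction term: ξ·ΔH°_rxn = 28.269 × -70.3 = -1987.3 kJ/min
Q = ΔH = -1987.3 kJ/min = -33.122 kW
Heat removed = 119.24 MJ/h

Q_out = 119 MJ/h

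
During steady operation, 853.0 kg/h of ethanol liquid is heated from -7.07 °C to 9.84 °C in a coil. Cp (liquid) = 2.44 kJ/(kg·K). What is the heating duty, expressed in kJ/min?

Q = 587 kJ/min

Q = ṁ·Cp·ΔT = 853.0 × 2.44 × (9.84 − -7.07) = 35195 kJ/h
Converting: 35195 / 3600 s = 9.7764 kW
Heating duty = 586.59 kJ/min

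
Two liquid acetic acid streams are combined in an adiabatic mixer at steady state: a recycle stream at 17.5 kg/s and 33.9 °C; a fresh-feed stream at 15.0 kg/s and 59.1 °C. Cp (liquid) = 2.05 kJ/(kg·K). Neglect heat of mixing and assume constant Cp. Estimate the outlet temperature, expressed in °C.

T_out = 45.5 °C

No heat crosses the boundary, so H_out = H_in.
Σ ṁᵢCp,ᵢTᵢ = 17.5×2.05×33.9 + 15.0×2.05×59.1 = 3033.5
Σ ṁᵢCp,ᵢ = 17.5×2.05 + 15.0×2.05 = 66.625
T_out = 3033.5 / 66.625 = 45.531 °C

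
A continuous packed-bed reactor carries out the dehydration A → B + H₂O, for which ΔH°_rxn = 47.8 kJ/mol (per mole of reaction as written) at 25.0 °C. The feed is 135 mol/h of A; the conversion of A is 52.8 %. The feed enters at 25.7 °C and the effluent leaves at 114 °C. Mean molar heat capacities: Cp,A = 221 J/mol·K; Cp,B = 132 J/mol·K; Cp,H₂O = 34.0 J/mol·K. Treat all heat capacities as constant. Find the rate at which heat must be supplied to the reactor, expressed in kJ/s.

Extent of reaction ξ = 0.528 × 135 = 71.28 mol/h
Reaction term: ξ·ΔH°_rxn = 71.28 × 47.8 = 3407.2 kJ/h
Sensible, feed 25.7→25 °C: -20.884 kJ/h
Outlet flows (mol/h): A 63.72, B 71.28, H₂O 71.28
Sensible, products 25→114 °C: 2306.4 kJ/h
Q = ΔH = 5692.7 kJ/h = 1.5813 kW
Heat supplied = 1.5813 kJ/s

Q_in = 1.58 kJ/s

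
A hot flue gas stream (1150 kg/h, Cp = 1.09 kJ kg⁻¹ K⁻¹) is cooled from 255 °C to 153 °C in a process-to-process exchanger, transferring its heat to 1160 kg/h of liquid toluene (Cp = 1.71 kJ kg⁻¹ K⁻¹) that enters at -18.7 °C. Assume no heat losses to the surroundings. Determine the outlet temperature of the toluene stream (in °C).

Heat released by hot stream: Q = 1150 × 1.09 × (255 − 153) = 127860 kJ/h
Energy balance on cold side (adiabatic exchanger): Q = ṁ_c·Cp_c·(T_c,out − T_c,in)
T_c,out = -18.7 + 127860/(1160 × 1.71) = 45.757 °C

T_c,out = 45.8 °C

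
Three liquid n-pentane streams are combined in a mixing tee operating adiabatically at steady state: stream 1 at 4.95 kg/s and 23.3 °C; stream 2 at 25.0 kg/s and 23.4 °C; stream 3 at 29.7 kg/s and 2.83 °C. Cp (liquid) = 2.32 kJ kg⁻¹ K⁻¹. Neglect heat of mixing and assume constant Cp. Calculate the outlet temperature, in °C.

T_out = 13.1 °C

No heat crosses the boundary, so H_out = H_in.
T_out = Σ ṁᵢCp,ᵢTᵢ / Σ ṁᵢCp,ᵢ
      = 1819.8 / 138.39 = 13.15 °C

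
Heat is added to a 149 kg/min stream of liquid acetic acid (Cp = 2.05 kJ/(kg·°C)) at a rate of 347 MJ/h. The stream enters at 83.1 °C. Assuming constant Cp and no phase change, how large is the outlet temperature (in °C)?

Q = 347 MJ/h = 5783.3 kJ/min
ΔT = Q/(ṁ·Cp) = 5783.3/(149×2.05) = 18.934 K
T_out = 83.1 + 18.934 = 102.03 °C

T_out = 102 °C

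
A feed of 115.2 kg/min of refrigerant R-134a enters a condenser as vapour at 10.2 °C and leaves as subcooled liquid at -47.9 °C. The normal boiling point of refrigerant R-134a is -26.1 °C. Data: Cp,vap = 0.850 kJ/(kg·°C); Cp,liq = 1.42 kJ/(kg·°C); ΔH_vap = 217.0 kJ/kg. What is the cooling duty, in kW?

Q_c = 535 kW

vapour 10.2→-26.1 °C: -30.855 kJ/kg
condensation at -26.1 °C: -217 kJ/kg
liquid -26.1→-47.9 °C: -30.956 kJ/kg
Δh = -30.855 + -217 + -30.956 = -278.81 kJ/kg
Q = ṁ·Δh = 115.2 kg/min × -278.81 kJ/kg = -32119 kJ/min
|Q| = 535.32 kW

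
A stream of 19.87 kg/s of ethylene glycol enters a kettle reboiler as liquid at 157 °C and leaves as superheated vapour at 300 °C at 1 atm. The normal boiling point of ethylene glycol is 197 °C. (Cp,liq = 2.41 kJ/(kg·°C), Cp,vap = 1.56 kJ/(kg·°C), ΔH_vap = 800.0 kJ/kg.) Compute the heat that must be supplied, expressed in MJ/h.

liquid 157→197 °C: 96.4 kJ/kg
vaporisation at 197 °C: 800 kJ/kg
vapour 197→300 °C: 160.68 kJ/kg
Δh = 96.4 + 800 + 160.68 = 1057.1 kJ/kg
Q = ṁ·Δh = 19.87 kg/s × 1057.1 kJ/kg = 21004 kJ/s
|Q| = 21004 kW = 75615 MJ/h

Q = 75600 MJ/h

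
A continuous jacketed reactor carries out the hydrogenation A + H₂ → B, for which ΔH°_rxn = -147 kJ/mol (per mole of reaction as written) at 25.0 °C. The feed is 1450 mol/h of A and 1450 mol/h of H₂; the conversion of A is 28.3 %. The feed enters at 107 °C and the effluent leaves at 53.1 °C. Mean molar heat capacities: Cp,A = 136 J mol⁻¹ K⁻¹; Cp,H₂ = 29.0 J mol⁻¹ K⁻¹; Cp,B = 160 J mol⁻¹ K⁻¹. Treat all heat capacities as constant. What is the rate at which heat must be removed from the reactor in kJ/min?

Extent of reaction ξ = 0.283 × 1450 = 410.35 mol/h
Reaction term: ξ·ΔH°_rxn = 410.35 × -147 = -60321 kJ/h
Sensible, feed 107→25 °C: -19618 kJ/h
Outlet flows (mol/h): A 1039.7, H₂ 1039.7, B 410.35
Sensible, products 25→53.1 °C: 6665.3 kJ/h
Q = ΔH = -73275 kJ/h = -20.354 kW
Heat removed = 1221.2 kJ/min

Q_out = 1220 kJ/min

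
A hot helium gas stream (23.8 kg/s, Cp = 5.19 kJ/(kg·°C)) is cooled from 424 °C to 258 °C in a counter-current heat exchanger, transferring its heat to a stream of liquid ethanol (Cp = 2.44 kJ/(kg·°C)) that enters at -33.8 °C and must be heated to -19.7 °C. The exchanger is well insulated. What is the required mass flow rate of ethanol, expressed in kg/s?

Heat released by hot stream: Q = 23.8 × 5.19 × (424 − 258) = 20505 kJ/s
Energy balance on cold side (adiabatic exchanger): Q = ṁ_c·Cp_c·(T_c,out − T_c,in)
ṁ_c = 20505 / [2.44 × (-19.7 − -33.8)] = 596 kg/s

ṁ_c = 596 kg/s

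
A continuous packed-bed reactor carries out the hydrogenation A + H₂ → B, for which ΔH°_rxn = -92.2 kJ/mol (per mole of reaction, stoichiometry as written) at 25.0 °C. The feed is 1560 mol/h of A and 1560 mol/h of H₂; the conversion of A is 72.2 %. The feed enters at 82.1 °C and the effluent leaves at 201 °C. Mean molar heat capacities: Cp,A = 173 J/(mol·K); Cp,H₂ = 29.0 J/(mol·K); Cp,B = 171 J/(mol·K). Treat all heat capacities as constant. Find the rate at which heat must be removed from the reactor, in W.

Extent of reaction ξ = 0.722 × 1560 = 1126.3 mol/h
Reaction term: ξ·ΔH°_rxn = 1126.3 × -92.2 = -103850 kJ/h
Sensible, feed 82.1→25 °C: -17993 kJ/h
Outlet flows (mol/h): A 433.68, H₂ 433.68, B 1126.3
Sensible, products 25→201 °C: 49316 kJ/h
Q = ΔH = -72524 kJ/h = -20.146 kW
Heat removed = 20146 W

Q_out = 20100 W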